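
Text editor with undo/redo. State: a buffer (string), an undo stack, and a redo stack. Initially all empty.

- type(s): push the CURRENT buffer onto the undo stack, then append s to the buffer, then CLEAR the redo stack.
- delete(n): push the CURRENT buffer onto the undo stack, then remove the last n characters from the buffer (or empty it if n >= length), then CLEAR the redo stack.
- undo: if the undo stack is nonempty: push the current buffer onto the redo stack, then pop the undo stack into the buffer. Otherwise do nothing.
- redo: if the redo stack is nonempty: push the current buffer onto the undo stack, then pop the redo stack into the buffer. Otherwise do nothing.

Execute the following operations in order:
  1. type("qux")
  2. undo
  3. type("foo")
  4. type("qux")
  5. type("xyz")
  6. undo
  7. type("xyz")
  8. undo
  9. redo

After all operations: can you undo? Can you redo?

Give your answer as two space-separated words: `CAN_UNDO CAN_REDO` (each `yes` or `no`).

Answer: yes no

Derivation:
After op 1 (type): buf='qux' undo_depth=1 redo_depth=0
After op 2 (undo): buf='(empty)' undo_depth=0 redo_depth=1
After op 3 (type): buf='foo' undo_depth=1 redo_depth=0
After op 4 (type): buf='fooqux' undo_depth=2 redo_depth=0
After op 5 (type): buf='fooquxxyz' undo_depth=3 redo_depth=0
After op 6 (undo): buf='fooqux' undo_depth=2 redo_depth=1
After op 7 (type): buf='fooquxxyz' undo_depth=3 redo_depth=0
After op 8 (undo): buf='fooqux' undo_depth=2 redo_depth=1
After op 9 (redo): buf='fooquxxyz' undo_depth=3 redo_depth=0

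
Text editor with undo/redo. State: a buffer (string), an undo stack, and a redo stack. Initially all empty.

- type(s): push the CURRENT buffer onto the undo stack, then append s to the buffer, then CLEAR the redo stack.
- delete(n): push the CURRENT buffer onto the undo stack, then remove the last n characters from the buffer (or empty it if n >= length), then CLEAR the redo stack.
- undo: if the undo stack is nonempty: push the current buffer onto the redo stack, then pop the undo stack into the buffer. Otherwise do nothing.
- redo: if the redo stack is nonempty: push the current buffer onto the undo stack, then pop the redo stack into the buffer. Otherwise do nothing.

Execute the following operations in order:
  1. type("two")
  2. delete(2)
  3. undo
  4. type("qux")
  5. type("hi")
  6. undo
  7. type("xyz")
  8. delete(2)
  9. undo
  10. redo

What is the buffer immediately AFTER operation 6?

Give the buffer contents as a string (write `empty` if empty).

After op 1 (type): buf='two' undo_depth=1 redo_depth=0
After op 2 (delete): buf='t' undo_depth=2 redo_depth=0
After op 3 (undo): buf='two' undo_depth=1 redo_depth=1
After op 4 (type): buf='twoqux' undo_depth=2 redo_depth=0
After op 5 (type): buf='twoquxhi' undo_depth=3 redo_depth=0
After op 6 (undo): buf='twoqux' undo_depth=2 redo_depth=1

Answer: twoqux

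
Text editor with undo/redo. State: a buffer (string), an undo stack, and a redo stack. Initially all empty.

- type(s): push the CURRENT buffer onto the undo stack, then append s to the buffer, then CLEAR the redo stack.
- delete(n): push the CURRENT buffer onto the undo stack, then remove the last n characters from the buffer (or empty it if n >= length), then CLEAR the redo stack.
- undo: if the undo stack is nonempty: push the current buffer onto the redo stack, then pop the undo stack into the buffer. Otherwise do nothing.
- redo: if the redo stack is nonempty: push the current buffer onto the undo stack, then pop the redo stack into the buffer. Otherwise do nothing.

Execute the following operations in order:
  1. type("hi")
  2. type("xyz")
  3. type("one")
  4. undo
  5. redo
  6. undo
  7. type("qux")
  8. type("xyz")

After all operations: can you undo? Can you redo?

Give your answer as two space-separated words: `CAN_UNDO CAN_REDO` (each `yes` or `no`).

Answer: yes no

Derivation:
After op 1 (type): buf='hi' undo_depth=1 redo_depth=0
After op 2 (type): buf='hixyz' undo_depth=2 redo_depth=0
After op 3 (type): buf='hixyzone' undo_depth=3 redo_depth=0
After op 4 (undo): buf='hixyz' undo_depth=2 redo_depth=1
After op 5 (redo): buf='hixyzone' undo_depth=3 redo_depth=0
After op 6 (undo): buf='hixyz' undo_depth=2 redo_depth=1
After op 7 (type): buf='hixyzqux' undo_depth=3 redo_depth=0
After op 8 (type): buf='hixyzquxxyz' undo_depth=4 redo_depth=0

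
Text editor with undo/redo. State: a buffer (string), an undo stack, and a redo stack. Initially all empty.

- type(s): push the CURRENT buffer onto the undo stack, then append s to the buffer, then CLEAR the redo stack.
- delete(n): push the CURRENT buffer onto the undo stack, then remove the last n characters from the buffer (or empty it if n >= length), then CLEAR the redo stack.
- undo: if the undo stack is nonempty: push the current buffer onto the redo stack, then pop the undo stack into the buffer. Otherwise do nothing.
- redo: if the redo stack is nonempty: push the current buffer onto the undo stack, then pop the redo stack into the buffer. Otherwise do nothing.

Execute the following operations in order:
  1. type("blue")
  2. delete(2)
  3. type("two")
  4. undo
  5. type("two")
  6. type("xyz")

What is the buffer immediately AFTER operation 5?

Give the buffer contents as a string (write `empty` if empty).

After op 1 (type): buf='blue' undo_depth=1 redo_depth=0
After op 2 (delete): buf='bl' undo_depth=2 redo_depth=0
After op 3 (type): buf='bltwo' undo_depth=3 redo_depth=0
After op 4 (undo): buf='bl' undo_depth=2 redo_depth=1
After op 5 (type): buf='bltwo' undo_depth=3 redo_depth=0

Answer: bltwo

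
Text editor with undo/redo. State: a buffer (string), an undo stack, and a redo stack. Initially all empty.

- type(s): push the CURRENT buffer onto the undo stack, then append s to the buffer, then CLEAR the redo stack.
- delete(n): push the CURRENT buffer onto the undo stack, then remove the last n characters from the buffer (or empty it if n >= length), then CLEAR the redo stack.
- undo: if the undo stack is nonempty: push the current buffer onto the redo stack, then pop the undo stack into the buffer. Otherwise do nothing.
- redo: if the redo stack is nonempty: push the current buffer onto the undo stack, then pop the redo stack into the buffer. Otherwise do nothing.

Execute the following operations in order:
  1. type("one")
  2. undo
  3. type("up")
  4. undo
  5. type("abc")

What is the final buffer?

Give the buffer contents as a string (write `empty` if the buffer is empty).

After op 1 (type): buf='one' undo_depth=1 redo_depth=0
After op 2 (undo): buf='(empty)' undo_depth=0 redo_depth=1
After op 3 (type): buf='up' undo_depth=1 redo_depth=0
After op 4 (undo): buf='(empty)' undo_depth=0 redo_depth=1
After op 5 (type): buf='abc' undo_depth=1 redo_depth=0

Answer: abc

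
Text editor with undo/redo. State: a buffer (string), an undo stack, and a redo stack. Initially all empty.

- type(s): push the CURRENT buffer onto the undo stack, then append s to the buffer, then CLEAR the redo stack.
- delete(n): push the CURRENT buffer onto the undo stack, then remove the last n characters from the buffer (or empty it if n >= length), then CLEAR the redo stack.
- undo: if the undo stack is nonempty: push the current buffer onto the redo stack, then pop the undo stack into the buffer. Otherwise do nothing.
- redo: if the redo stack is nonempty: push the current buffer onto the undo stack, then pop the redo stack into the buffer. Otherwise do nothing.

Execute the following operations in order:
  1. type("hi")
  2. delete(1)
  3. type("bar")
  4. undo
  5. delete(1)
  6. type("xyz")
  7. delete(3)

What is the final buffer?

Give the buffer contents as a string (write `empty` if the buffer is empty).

After op 1 (type): buf='hi' undo_depth=1 redo_depth=0
After op 2 (delete): buf='h' undo_depth=2 redo_depth=0
After op 3 (type): buf='hbar' undo_depth=3 redo_depth=0
After op 4 (undo): buf='h' undo_depth=2 redo_depth=1
After op 5 (delete): buf='(empty)' undo_depth=3 redo_depth=0
After op 6 (type): buf='xyz' undo_depth=4 redo_depth=0
After op 7 (delete): buf='(empty)' undo_depth=5 redo_depth=0

Answer: empty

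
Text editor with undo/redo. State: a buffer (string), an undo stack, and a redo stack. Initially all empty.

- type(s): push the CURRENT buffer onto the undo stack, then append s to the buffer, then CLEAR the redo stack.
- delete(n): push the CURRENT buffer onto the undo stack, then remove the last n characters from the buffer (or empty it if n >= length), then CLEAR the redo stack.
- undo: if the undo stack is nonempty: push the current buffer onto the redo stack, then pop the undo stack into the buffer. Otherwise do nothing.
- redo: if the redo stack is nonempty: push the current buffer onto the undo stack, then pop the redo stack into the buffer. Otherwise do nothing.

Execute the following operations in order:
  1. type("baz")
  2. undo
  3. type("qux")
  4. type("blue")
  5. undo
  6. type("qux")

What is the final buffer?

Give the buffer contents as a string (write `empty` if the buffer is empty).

Answer: quxqux

Derivation:
After op 1 (type): buf='baz' undo_depth=1 redo_depth=0
After op 2 (undo): buf='(empty)' undo_depth=0 redo_depth=1
After op 3 (type): buf='qux' undo_depth=1 redo_depth=0
After op 4 (type): buf='quxblue' undo_depth=2 redo_depth=0
After op 5 (undo): buf='qux' undo_depth=1 redo_depth=1
After op 6 (type): buf='quxqux' undo_depth=2 redo_depth=0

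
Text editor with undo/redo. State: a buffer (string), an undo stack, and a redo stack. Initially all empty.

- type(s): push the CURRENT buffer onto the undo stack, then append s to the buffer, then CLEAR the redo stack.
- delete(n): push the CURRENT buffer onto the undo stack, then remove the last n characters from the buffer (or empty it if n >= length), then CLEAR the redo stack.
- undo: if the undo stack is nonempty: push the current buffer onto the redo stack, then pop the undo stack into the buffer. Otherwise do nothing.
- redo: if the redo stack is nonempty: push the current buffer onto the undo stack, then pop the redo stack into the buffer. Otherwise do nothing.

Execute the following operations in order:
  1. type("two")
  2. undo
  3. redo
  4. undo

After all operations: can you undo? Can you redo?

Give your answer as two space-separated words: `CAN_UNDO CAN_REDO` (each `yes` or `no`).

After op 1 (type): buf='two' undo_depth=1 redo_depth=0
After op 2 (undo): buf='(empty)' undo_depth=0 redo_depth=1
After op 3 (redo): buf='two' undo_depth=1 redo_depth=0
After op 4 (undo): buf='(empty)' undo_depth=0 redo_depth=1

Answer: no yes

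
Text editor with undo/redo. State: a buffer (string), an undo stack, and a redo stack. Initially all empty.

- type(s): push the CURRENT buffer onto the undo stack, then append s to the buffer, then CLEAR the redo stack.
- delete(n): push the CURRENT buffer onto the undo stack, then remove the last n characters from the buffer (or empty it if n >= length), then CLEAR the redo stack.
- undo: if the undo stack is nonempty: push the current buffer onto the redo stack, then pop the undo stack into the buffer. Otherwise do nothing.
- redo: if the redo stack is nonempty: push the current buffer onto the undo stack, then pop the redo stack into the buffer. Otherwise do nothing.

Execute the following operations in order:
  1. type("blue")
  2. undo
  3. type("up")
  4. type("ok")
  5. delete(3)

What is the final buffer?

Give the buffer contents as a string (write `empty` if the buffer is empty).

After op 1 (type): buf='blue' undo_depth=1 redo_depth=0
After op 2 (undo): buf='(empty)' undo_depth=0 redo_depth=1
After op 3 (type): buf='up' undo_depth=1 redo_depth=0
After op 4 (type): buf='upok' undo_depth=2 redo_depth=0
After op 5 (delete): buf='u' undo_depth=3 redo_depth=0

Answer: u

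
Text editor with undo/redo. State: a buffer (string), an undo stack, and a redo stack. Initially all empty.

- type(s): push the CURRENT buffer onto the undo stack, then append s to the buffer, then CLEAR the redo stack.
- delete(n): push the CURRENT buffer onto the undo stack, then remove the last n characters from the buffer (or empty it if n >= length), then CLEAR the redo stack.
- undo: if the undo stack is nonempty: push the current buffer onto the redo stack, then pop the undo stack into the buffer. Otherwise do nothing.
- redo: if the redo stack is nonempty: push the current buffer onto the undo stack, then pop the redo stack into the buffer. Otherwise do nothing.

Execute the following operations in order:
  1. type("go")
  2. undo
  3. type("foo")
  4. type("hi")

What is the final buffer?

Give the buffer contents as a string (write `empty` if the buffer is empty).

Answer: foohi

Derivation:
After op 1 (type): buf='go' undo_depth=1 redo_depth=0
After op 2 (undo): buf='(empty)' undo_depth=0 redo_depth=1
After op 3 (type): buf='foo' undo_depth=1 redo_depth=0
After op 4 (type): buf='foohi' undo_depth=2 redo_depth=0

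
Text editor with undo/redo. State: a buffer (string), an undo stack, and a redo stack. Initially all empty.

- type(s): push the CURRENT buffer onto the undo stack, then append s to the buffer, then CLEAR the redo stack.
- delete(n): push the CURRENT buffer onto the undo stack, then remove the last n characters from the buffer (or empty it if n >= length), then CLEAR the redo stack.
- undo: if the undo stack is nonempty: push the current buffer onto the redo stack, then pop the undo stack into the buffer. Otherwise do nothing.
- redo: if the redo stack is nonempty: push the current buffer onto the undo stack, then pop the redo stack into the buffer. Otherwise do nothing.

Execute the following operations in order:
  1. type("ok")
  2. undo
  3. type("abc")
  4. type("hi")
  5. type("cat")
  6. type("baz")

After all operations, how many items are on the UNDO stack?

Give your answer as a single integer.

After op 1 (type): buf='ok' undo_depth=1 redo_depth=0
After op 2 (undo): buf='(empty)' undo_depth=0 redo_depth=1
After op 3 (type): buf='abc' undo_depth=1 redo_depth=0
After op 4 (type): buf='abchi' undo_depth=2 redo_depth=0
After op 5 (type): buf='abchicat' undo_depth=3 redo_depth=0
After op 6 (type): buf='abchicatbaz' undo_depth=4 redo_depth=0

Answer: 4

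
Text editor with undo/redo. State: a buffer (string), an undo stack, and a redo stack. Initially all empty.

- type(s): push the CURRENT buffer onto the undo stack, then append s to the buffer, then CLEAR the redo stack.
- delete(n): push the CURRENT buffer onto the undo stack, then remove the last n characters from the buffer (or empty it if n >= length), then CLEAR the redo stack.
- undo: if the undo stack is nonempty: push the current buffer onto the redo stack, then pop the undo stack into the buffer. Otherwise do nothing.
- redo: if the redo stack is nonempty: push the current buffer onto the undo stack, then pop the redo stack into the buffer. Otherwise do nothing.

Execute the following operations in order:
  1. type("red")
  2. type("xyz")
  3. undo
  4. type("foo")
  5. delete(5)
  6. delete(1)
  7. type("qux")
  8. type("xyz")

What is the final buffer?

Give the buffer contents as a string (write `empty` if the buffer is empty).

After op 1 (type): buf='red' undo_depth=1 redo_depth=0
After op 2 (type): buf='redxyz' undo_depth=2 redo_depth=0
After op 3 (undo): buf='red' undo_depth=1 redo_depth=1
After op 4 (type): buf='redfoo' undo_depth=2 redo_depth=0
After op 5 (delete): buf='r' undo_depth=3 redo_depth=0
After op 6 (delete): buf='(empty)' undo_depth=4 redo_depth=0
After op 7 (type): buf='qux' undo_depth=5 redo_depth=0
After op 8 (type): buf='quxxyz' undo_depth=6 redo_depth=0

Answer: quxxyz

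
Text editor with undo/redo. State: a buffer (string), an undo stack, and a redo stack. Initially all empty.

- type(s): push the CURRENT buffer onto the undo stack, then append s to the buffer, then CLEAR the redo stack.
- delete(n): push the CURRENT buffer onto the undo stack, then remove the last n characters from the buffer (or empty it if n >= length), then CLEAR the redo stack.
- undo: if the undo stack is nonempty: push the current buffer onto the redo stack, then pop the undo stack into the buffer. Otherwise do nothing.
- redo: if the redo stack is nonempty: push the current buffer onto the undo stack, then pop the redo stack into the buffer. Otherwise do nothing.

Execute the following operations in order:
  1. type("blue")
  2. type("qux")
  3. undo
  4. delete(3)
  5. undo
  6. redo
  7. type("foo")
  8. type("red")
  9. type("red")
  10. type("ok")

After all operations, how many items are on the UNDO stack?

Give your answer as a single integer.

After op 1 (type): buf='blue' undo_depth=1 redo_depth=0
After op 2 (type): buf='bluequx' undo_depth=2 redo_depth=0
After op 3 (undo): buf='blue' undo_depth=1 redo_depth=1
After op 4 (delete): buf='b' undo_depth=2 redo_depth=0
After op 5 (undo): buf='blue' undo_depth=1 redo_depth=1
After op 6 (redo): buf='b' undo_depth=2 redo_depth=0
After op 7 (type): buf='bfoo' undo_depth=3 redo_depth=0
After op 8 (type): buf='bfoored' undo_depth=4 redo_depth=0
After op 9 (type): buf='bfooredred' undo_depth=5 redo_depth=0
After op 10 (type): buf='bfooredredok' undo_depth=6 redo_depth=0

Answer: 6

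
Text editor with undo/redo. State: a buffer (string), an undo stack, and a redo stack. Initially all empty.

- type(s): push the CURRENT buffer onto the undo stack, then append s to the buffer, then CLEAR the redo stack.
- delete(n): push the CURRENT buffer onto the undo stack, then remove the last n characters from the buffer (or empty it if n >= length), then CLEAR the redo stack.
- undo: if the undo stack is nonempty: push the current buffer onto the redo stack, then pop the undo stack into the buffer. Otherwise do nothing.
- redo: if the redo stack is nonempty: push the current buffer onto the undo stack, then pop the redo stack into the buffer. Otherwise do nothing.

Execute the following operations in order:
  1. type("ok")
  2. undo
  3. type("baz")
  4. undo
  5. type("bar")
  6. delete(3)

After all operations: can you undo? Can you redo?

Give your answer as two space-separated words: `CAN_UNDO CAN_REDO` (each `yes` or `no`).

Answer: yes no

Derivation:
After op 1 (type): buf='ok' undo_depth=1 redo_depth=0
After op 2 (undo): buf='(empty)' undo_depth=0 redo_depth=1
After op 3 (type): buf='baz' undo_depth=1 redo_depth=0
After op 4 (undo): buf='(empty)' undo_depth=0 redo_depth=1
After op 5 (type): buf='bar' undo_depth=1 redo_depth=0
After op 6 (delete): buf='(empty)' undo_depth=2 redo_depth=0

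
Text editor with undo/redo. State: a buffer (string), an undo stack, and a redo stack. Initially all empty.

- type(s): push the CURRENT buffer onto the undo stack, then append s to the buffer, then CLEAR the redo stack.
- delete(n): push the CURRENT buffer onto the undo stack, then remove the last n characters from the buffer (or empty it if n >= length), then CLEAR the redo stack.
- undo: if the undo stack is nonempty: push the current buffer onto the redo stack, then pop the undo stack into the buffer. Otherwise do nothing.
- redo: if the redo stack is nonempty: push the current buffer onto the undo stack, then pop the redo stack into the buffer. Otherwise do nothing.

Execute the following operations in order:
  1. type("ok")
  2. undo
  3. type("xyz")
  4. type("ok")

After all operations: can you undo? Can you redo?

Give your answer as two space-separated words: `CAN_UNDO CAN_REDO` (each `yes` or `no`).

Answer: yes no

Derivation:
After op 1 (type): buf='ok' undo_depth=1 redo_depth=0
After op 2 (undo): buf='(empty)' undo_depth=0 redo_depth=1
After op 3 (type): buf='xyz' undo_depth=1 redo_depth=0
After op 4 (type): buf='xyzok' undo_depth=2 redo_depth=0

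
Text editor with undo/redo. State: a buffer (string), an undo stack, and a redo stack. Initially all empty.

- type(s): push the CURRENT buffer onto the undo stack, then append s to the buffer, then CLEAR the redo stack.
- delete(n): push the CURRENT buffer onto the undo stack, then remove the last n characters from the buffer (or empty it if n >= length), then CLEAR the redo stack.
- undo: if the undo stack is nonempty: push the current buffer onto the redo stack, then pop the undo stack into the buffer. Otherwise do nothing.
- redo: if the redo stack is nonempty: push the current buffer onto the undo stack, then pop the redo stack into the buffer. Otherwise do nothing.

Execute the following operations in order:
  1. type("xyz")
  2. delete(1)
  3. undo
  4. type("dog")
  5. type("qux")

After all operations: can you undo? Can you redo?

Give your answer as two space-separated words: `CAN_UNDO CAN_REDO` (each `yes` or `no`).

Answer: yes no

Derivation:
After op 1 (type): buf='xyz' undo_depth=1 redo_depth=0
After op 2 (delete): buf='xy' undo_depth=2 redo_depth=0
After op 3 (undo): buf='xyz' undo_depth=1 redo_depth=1
After op 4 (type): buf='xyzdog' undo_depth=2 redo_depth=0
After op 5 (type): buf='xyzdogqux' undo_depth=3 redo_depth=0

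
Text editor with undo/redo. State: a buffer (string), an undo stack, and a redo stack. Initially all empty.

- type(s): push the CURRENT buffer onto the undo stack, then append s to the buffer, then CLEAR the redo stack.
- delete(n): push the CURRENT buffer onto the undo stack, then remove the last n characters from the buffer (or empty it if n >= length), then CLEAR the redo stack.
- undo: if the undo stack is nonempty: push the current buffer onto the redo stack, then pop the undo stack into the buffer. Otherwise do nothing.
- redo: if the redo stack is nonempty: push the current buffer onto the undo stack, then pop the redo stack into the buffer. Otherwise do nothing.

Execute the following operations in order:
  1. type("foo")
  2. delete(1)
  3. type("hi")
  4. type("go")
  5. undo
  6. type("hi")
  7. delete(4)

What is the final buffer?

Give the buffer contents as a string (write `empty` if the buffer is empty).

After op 1 (type): buf='foo' undo_depth=1 redo_depth=0
After op 2 (delete): buf='fo' undo_depth=2 redo_depth=0
After op 3 (type): buf='fohi' undo_depth=3 redo_depth=0
After op 4 (type): buf='fohigo' undo_depth=4 redo_depth=0
After op 5 (undo): buf='fohi' undo_depth=3 redo_depth=1
After op 6 (type): buf='fohihi' undo_depth=4 redo_depth=0
After op 7 (delete): buf='fo' undo_depth=5 redo_depth=0

Answer: fo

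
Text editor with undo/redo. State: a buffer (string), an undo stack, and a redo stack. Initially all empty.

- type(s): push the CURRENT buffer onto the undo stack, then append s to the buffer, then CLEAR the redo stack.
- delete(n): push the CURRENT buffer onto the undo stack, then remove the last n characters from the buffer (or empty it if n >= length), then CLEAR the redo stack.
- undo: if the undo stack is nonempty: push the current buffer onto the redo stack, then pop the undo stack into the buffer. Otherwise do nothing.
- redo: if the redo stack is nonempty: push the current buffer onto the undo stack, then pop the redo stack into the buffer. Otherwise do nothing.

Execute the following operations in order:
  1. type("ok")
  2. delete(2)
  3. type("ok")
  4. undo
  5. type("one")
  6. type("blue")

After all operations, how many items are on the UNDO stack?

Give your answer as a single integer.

After op 1 (type): buf='ok' undo_depth=1 redo_depth=0
After op 2 (delete): buf='(empty)' undo_depth=2 redo_depth=0
After op 3 (type): buf='ok' undo_depth=3 redo_depth=0
After op 4 (undo): buf='(empty)' undo_depth=2 redo_depth=1
After op 5 (type): buf='one' undo_depth=3 redo_depth=0
After op 6 (type): buf='oneblue' undo_depth=4 redo_depth=0

Answer: 4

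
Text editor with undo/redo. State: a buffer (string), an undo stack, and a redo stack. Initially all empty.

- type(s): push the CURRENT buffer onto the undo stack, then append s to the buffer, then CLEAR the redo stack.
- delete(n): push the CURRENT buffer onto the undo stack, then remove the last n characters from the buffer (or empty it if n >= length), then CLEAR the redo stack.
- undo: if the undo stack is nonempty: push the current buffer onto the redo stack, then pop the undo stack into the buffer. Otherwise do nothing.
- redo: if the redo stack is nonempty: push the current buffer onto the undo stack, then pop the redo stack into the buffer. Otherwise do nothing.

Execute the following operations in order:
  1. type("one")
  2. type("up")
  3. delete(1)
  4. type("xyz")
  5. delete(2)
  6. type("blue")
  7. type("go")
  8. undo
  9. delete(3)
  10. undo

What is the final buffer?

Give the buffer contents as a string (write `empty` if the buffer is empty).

Answer: oneuxblue

Derivation:
After op 1 (type): buf='one' undo_depth=1 redo_depth=0
After op 2 (type): buf='oneup' undo_depth=2 redo_depth=0
After op 3 (delete): buf='oneu' undo_depth=3 redo_depth=0
After op 4 (type): buf='oneuxyz' undo_depth=4 redo_depth=0
After op 5 (delete): buf='oneux' undo_depth=5 redo_depth=0
After op 6 (type): buf='oneuxblue' undo_depth=6 redo_depth=0
After op 7 (type): buf='oneuxbluego' undo_depth=7 redo_depth=0
After op 8 (undo): buf='oneuxblue' undo_depth=6 redo_depth=1
After op 9 (delete): buf='oneuxb' undo_depth=7 redo_depth=0
After op 10 (undo): buf='oneuxblue' undo_depth=6 redo_depth=1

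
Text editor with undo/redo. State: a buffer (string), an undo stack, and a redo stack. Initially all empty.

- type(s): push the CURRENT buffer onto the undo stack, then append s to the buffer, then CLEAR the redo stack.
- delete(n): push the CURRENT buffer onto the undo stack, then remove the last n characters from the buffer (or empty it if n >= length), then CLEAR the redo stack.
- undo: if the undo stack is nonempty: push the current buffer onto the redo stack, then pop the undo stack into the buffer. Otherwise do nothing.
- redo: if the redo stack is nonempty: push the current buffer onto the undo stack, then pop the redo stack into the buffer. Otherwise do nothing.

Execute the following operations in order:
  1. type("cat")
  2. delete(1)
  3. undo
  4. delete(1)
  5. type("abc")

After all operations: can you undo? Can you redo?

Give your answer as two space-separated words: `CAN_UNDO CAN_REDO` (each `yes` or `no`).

Answer: yes no

Derivation:
After op 1 (type): buf='cat' undo_depth=1 redo_depth=0
After op 2 (delete): buf='ca' undo_depth=2 redo_depth=0
After op 3 (undo): buf='cat' undo_depth=1 redo_depth=1
After op 4 (delete): buf='ca' undo_depth=2 redo_depth=0
After op 5 (type): buf='caabc' undo_depth=3 redo_depth=0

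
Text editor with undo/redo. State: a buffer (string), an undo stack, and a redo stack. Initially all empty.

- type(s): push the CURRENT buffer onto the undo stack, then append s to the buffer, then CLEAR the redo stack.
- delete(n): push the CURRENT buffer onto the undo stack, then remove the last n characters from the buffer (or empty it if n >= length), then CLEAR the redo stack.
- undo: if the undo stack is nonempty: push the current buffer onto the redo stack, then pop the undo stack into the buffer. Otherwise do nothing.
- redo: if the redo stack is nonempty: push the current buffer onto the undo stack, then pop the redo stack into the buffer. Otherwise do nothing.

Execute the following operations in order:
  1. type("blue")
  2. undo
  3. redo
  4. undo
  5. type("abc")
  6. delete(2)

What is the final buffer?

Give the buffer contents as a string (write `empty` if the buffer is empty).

After op 1 (type): buf='blue' undo_depth=1 redo_depth=0
After op 2 (undo): buf='(empty)' undo_depth=0 redo_depth=1
After op 3 (redo): buf='blue' undo_depth=1 redo_depth=0
After op 4 (undo): buf='(empty)' undo_depth=0 redo_depth=1
After op 5 (type): buf='abc' undo_depth=1 redo_depth=0
After op 6 (delete): buf='a' undo_depth=2 redo_depth=0

Answer: a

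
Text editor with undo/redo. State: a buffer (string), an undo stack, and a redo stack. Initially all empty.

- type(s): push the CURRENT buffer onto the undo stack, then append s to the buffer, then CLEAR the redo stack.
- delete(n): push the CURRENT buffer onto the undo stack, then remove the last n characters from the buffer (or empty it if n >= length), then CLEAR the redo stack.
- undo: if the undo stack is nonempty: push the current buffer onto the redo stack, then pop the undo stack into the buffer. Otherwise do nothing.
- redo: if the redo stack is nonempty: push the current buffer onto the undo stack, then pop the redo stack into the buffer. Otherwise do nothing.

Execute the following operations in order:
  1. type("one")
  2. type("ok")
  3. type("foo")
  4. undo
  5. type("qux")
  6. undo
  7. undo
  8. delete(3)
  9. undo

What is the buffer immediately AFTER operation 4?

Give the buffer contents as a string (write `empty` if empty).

Answer: oneok

Derivation:
After op 1 (type): buf='one' undo_depth=1 redo_depth=0
After op 2 (type): buf='oneok' undo_depth=2 redo_depth=0
After op 3 (type): buf='oneokfoo' undo_depth=3 redo_depth=0
After op 4 (undo): buf='oneok' undo_depth=2 redo_depth=1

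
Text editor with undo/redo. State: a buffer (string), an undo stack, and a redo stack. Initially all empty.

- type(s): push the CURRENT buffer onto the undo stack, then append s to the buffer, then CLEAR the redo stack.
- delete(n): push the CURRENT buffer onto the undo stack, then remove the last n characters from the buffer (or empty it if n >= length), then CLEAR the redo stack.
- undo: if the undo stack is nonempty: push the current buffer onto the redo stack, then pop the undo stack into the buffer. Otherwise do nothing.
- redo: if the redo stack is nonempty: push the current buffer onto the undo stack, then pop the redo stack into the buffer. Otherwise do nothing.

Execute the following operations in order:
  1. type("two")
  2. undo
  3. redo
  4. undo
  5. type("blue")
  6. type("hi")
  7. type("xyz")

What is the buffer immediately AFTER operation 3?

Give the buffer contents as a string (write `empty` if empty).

Answer: two

Derivation:
After op 1 (type): buf='two' undo_depth=1 redo_depth=0
After op 2 (undo): buf='(empty)' undo_depth=0 redo_depth=1
After op 3 (redo): buf='two' undo_depth=1 redo_depth=0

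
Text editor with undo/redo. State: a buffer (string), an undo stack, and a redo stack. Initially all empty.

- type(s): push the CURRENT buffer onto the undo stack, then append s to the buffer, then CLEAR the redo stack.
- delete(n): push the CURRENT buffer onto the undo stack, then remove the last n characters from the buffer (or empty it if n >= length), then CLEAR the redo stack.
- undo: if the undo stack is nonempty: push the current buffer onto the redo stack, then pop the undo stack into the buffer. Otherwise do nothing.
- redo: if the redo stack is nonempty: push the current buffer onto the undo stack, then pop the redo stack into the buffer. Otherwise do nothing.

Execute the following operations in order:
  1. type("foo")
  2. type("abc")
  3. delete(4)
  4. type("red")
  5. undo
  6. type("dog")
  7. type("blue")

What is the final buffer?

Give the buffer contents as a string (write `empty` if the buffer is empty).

After op 1 (type): buf='foo' undo_depth=1 redo_depth=0
After op 2 (type): buf='fooabc' undo_depth=2 redo_depth=0
After op 3 (delete): buf='fo' undo_depth=3 redo_depth=0
After op 4 (type): buf='fored' undo_depth=4 redo_depth=0
After op 5 (undo): buf='fo' undo_depth=3 redo_depth=1
After op 6 (type): buf='fodog' undo_depth=4 redo_depth=0
After op 7 (type): buf='fodogblue' undo_depth=5 redo_depth=0

Answer: fodogblue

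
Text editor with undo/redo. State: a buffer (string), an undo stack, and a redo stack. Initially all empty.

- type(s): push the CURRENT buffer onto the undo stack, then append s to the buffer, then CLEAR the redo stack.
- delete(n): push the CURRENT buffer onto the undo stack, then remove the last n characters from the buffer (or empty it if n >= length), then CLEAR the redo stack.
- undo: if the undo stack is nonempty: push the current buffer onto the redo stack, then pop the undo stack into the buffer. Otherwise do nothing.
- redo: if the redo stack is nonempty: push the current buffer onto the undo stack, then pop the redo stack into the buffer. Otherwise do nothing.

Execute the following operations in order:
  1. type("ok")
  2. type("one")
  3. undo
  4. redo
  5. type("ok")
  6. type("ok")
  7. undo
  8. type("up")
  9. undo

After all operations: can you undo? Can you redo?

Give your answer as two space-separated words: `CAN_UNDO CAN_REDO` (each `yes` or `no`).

After op 1 (type): buf='ok' undo_depth=1 redo_depth=0
After op 2 (type): buf='okone' undo_depth=2 redo_depth=0
After op 3 (undo): buf='ok' undo_depth=1 redo_depth=1
After op 4 (redo): buf='okone' undo_depth=2 redo_depth=0
After op 5 (type): buf='okoneok' undo_depth=3 redo_depth=0
After op 6 (type): buf='okoneokok' undo_depth=4 redo_depth=0
After op 7 (undo): buf='okoneok' undo_depth=3 redo_depth=1
After op 8 (type): buf='okoneokup' undo_depth=4 redo_depth=0
After op 9 (undo): buf='okoneok' undo_depth=3 redo_depth=1

Answer: yes yes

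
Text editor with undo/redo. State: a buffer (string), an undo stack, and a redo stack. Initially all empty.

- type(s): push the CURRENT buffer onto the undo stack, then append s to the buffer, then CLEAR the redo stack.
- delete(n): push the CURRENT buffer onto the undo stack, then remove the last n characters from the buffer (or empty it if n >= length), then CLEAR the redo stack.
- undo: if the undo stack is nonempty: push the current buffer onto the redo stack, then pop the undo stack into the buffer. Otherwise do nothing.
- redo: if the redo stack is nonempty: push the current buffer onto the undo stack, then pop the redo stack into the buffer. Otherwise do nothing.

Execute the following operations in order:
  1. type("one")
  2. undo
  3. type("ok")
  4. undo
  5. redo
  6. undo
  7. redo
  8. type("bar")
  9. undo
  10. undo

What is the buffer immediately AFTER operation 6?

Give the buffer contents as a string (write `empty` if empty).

After op 1 (type): buf='one' undo_depth=1 redo_depth=0
After op 2 (undo): buf='(empty)' undo_depth=0 redo_depth=1
After op 3 (type): buf='ok' undo_depth=1 redo_depth=0
After op 4 (undo): buf='(empty)' undo_depth=0 redo_depth=1
After op 5 (redo): buf='ok' undo_depth=1 redo_depth=0
After op 6 (undo): buf='(empty)' undo_depth=0 redo_depth=1

Answer: empty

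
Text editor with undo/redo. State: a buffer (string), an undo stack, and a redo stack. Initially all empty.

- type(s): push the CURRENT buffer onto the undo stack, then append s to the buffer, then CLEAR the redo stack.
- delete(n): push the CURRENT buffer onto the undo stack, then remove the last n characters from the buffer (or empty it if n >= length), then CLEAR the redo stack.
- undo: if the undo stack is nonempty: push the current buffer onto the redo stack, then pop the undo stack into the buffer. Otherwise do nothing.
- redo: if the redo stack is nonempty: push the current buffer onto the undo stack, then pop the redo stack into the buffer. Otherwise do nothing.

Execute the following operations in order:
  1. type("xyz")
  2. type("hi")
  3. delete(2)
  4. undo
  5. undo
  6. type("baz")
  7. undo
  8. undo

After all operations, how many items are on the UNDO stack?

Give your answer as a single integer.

Answer: 0

Derivation:
After op 1 (type): buf='xyz' undo_depth=1 redo_depth=0
After op 2 (type): buf='xyzhi' undo_depth=2 redo_depth=0
After op 3 (delete): buf='xyz' undo_depth=3 redo_depth=0
After op 4 (undo): buf='xyzhi' undo_depth=2 redo_depth=1
After op 5 (undo): buf='xyz' undo_depth=1 redo_depth=2
After op 6 (type): buf='xyzbaz' undo_depth=2 redo_depth=0
After op 7 (undo): buf='xyz' undo_depth=1 redo_depth=1
After op 8 (undo): buf='(empty)' undo_depth=0 redo_depth=2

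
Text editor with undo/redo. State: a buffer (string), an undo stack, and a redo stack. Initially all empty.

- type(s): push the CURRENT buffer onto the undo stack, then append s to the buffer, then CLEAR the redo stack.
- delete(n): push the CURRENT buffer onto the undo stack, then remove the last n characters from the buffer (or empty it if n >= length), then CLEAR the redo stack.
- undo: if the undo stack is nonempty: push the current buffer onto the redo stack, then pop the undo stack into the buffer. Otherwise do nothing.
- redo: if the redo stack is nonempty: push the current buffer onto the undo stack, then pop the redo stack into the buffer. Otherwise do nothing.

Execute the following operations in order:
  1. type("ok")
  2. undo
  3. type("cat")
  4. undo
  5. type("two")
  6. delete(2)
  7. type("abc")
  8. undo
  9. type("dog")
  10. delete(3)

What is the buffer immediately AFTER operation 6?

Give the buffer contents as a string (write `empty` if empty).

Answer: t

Derivation:
After op 1 (type): buf='ok' undo_depth=1 redo_depth=0
After op 2 (undo): buf='(empty)' undo_depth=0 redo_depth=1
After op 3 (type): buf='cat' undo_depth=1 redo_depth=0
After op 4 (undo): buf='(empty)' undo_depth=0 redo_depth=1
After op 5 (type): buf='two' undo_depth=1 redo_depth=0
After op 6 (delete): buf='t' undo_depth=2 redo_depth=0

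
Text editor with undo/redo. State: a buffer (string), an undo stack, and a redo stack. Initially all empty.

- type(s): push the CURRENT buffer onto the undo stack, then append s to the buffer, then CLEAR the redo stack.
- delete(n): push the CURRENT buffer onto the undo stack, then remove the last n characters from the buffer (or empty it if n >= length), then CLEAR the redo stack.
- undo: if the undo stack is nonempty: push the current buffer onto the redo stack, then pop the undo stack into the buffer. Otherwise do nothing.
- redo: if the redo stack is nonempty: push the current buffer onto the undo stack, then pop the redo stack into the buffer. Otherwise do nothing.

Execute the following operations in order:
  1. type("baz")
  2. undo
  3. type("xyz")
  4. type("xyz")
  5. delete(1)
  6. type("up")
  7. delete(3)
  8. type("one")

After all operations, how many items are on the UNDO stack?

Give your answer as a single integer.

Answer: 6

Derivation:
After op 1 (type): buf='baz' undo_depth=1 redo_depth=0
After op 2 (undo): buf='(empty)' undo_depth=0 redo_depth=1
After op 3 (type): buf='xyz' undo_depth=1 redo_depth=0
After op 4 (type): buf='xyzxyz' undo_depth=2 redo_depth=0
After op 5 (delete): buf='xyzxy' undo_depth=3 redo_depth=0
After op 6 (type): buf='xyzxyup' undo_depth=4 redo_depth=0
After op 7 (delete): buf='xyzx' undo_depth=5 redo_depth=0
After op 8 (type): buf='xyzxone' undo_depth=6 redo_depth=0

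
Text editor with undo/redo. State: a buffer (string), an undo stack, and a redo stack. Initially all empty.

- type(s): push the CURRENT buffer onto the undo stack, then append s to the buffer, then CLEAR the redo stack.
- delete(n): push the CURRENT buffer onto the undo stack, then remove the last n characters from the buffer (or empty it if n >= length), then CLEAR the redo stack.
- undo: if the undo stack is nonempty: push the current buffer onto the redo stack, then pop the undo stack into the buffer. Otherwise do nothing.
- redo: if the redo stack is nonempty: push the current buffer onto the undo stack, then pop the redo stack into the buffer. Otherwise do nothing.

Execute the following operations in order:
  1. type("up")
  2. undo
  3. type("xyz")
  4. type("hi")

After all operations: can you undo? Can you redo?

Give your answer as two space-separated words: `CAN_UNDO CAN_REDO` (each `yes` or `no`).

After op 1 (type): buf='up' undo_depth=1 redo_depth=0
After op 2 (undo): buf='(empty)' undo_depth=0 redo_depth=1
After op 3 (type): buf='xyz' undo_depth=1 redo_depth=0
After op 4 (type): buf='xyzhi' undo_depth=2 redo_depth=0

Answer: yes no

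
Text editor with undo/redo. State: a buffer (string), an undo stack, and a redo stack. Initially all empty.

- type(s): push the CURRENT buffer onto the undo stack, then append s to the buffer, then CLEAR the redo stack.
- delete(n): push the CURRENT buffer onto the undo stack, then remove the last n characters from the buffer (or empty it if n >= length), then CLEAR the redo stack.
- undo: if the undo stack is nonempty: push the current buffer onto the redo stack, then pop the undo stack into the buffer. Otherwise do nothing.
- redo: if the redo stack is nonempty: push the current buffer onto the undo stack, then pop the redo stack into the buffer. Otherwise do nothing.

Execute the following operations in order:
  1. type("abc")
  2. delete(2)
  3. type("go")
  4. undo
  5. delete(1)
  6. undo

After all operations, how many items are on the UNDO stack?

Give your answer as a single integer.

Answer: 2

Derivation:
After op 1 (type): buf='abc' undo_depth=1 redo_depth=0
After op 2 (delete): buf='a' undo_depth=2 redo_depth=0
After op 3 (type): buf='ago' undo_depth=3 redo_depth=0
After op 4 (undo): buf='a' undo_depth=2 redo_depth=1
After op 5 (delete): buf='(empty)' undo_depth=3 redo_depth=0
After op 6 (undo): buf='a' undo_depth=2 redo_depth=1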